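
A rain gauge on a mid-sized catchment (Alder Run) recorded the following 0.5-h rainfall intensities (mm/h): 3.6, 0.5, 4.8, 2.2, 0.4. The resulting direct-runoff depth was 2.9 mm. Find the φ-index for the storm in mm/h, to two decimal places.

φ ≈ 1.60 mm/h

Only the 3 blocks with intensity above φ contribute runoff: 3.6, 4.8, 2.2 mm/h.
Σ(I−φ)·Δt = d  ⇒  (3.6+4.8+2.2 − 3φ)·0.5 = 2.9
φ = (10.60 − 2.9/0.5) / 3 = 1.60 mm/h.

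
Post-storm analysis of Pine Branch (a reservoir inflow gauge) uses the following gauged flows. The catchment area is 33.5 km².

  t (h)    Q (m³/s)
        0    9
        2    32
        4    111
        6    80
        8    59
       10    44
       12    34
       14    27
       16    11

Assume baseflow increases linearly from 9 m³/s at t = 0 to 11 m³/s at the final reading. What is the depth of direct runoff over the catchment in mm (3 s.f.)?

d ≈ 68.1 mm

Direct runoff: 0.00, 22.75, 101.50, 70.25, 49.00, 33.75, 23.50, 16.25, 0.00 m³/s; ΣQ_DR = 317.0 m³/s.
V = ΣQ_DR · Δt = 317.0 × 7200 s = 2.282 × 10^6 m³.
Over A = 33.5 km², depth = V / A = 68.1 mm.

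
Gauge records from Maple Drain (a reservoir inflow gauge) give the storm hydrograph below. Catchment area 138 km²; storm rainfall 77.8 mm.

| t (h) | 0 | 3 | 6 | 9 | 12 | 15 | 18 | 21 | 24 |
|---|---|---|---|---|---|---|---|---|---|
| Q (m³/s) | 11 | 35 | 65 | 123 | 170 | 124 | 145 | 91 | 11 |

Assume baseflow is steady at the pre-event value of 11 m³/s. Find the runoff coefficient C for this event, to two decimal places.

ΣQ_DR = 676.0 m³/s; V = ΣQ_DR·Δt = 7.301 × 10^6 m³.
Runoff depth d = V / A = 52.90 mm.
C = d / P = 52.90 / 77.8 = 0.68.

C ≈ 0.68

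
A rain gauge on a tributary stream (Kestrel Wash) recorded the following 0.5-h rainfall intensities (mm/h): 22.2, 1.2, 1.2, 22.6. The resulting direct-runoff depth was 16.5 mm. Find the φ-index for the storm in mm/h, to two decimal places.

φ ≈ 5.90 mm/h

Only the 2 blocks with intensity above φ contribute runoff: 22.2, 22.6 mm/h.
Σ(I−φ)·Δt = d  ⇒  (22.2+22.6 − 2φ)·0.5 = 16.5
φ = (44.80 − 16.5/0.5) / 2 = 5.90 mm/h.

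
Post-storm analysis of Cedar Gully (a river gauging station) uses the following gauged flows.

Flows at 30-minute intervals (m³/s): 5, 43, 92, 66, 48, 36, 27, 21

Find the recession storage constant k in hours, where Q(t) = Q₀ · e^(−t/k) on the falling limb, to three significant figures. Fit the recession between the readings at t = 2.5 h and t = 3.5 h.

On the falling limb, Q drops from 36 to 21 m³/s between t = 2.5 h and t = 3.5 h (Δt = 1 h).
k = −Δt / ln(Q₂/Q₁) = −1 / ln(21/36) = 1.86 h.

k ≈ 1.86 h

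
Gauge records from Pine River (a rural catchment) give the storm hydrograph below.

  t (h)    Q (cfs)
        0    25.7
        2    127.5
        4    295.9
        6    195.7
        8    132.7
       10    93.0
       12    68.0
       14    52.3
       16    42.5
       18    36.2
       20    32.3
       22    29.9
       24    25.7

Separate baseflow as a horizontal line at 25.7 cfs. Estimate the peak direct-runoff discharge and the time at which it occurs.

Subtracting baseflow gives direct-runoff ordinates: 0.0, 101.8, 270.2, 170.0, 107.0, 67.3, 42.3, 26.6, 16.8, 10.5, 6.6, 4.2, 0.0 cfs.
The maximum is 270.2 cfs, occurring at the reading for t = 4 h.

Q_p = 270.2 cfs at t = 4 h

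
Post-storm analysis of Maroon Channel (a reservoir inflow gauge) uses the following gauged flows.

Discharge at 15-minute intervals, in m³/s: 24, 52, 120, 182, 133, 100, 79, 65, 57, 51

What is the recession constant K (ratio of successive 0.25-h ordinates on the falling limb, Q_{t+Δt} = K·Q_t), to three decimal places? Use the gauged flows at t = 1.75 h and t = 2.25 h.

Using the recession-limb readings at t = 1.75 h and t = 2.25 h: Q falls from 65 to 51 m³/s over 2 intervals.
K = (Q₂/Q₁)^(1/2) = (51/65)^(1/2) = 0.886.

K ≈ 0.886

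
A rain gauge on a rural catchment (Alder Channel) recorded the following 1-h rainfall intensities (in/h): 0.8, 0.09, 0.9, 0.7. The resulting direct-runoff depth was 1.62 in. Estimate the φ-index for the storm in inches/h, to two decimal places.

Only the 3 blocks with intensity above φ contribute runoff: 0.8, 0.9, 0.7 in/h.
Σ(I−φ)·Δt = d  ⇒  (0.8+0.9+0.7 − 3φ)·1 = 1.62
φ = (2.400 − 1.62/1) / 3 = 0.26 in/h.

φ ≈ 0.26 in/h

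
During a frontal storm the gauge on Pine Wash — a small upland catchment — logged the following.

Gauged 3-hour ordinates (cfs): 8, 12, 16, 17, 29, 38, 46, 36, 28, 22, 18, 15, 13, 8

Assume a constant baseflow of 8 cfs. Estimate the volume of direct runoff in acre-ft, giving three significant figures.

Direct-runoff ordinates (Q − Q_b): 0.0, 4.0, 8.0, 9.0, 21.0, 30.0, 38.0, 28.0, 20.0, 14.0, 10.0, 7.0, 5.0, 0.0 cfs.
ΣQ_DR = 194.0 cfs.
With Δt = 3 h = 10800 s, V = ΣQ_DR · Δt = 194.0 × 10800 = 2.10 × 10^6 ft³ = 48.1 acre-ft.

V ≈ 48.1 acre-ft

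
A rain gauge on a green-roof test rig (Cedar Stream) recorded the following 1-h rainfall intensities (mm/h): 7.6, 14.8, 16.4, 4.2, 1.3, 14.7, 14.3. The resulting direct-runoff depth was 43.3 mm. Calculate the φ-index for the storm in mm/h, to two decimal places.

Only the 5 blocks with intensity above φ contribute runoff: 7.6, 14.8, 16.4, 14.7, 14.3 mm/h.
Σ(I−φ)·Δt = d  ⇒  (7.6+14.8+16.4+14.7+14.3 − 5φ)·1 = 43.3
φ = (67.80 − 43.3/1) / 5 = 4.90 mm/h.

φ ≈ 4.90 mm/h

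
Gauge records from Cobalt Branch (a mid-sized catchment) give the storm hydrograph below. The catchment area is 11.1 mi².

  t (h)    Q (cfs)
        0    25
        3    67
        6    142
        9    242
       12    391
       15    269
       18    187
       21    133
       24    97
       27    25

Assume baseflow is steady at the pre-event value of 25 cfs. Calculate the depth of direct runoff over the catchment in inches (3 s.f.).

d ≈ 0.556 in

Direct runoff: 0.0, 42.0, 117.0, 217.0, 366.0, 244.0, 162.0, 108.0, 72.0, 0.0 cfs; ΣQ_DR = 1328 cfs.
V = ΣQ_DR · Δt = 1328 × 10800 s = 1.434 × 10^7 ft³.
Over A = 11.1 mi², depth = V / A = 0.556 in.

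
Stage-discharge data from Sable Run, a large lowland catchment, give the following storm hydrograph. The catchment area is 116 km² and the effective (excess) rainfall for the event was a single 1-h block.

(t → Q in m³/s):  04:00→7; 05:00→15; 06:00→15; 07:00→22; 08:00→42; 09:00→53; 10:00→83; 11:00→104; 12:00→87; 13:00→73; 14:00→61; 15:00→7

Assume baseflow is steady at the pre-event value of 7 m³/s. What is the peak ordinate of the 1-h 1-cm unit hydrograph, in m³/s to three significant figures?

U_p ≈ 64.4 m³/s

Direct runoff: 0.0, 8.0, 8.0, 15.0, 35.0, 46.0, 76.0, 97.0, 80.0, 66.0, 54.0, 0.0 m³/s; ΣQ_DR = 485.0 m³/s, peak = 97.0 m³/s.
Runoff depth d = ΣQ_DR·Δt / A = 485.0 × 3600 / (116 km²) = 15.05 mm.
The 1-cm UH is the DRH scaled by (10 mm)/d, so U_p = 97.0 × 10/15.05 = 64.4 m³/s.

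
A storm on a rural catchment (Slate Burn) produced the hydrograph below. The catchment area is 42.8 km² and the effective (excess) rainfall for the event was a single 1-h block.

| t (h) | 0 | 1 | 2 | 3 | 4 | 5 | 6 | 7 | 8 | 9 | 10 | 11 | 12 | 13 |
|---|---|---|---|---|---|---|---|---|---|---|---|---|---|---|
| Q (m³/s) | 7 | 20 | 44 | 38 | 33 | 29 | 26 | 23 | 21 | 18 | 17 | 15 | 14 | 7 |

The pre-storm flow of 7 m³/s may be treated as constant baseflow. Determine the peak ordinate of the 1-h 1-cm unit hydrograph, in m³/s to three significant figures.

U_p ≈ 20.6 m³/s

Direct runoff: 0.0, 13.0, 37.0, 31.0, 26.0, 22.0, 19.0, 16.0, 14.0, 11.0, 10.0, 8.0, 7.0, 0.0 m³/s; ΣQ_DR = 214.0 m³/s, peak = 37.0 m³/s.
Runoff depth d = ΣQ_DR·Δt / A = 214.0 × 3600 / (42.8 km²) = 18.00 mm.
The 1-cm UH is the DRH scaled by (10 mm)/d, so U_p = 37.0 × 10/18.00 = 20.6 m³/s.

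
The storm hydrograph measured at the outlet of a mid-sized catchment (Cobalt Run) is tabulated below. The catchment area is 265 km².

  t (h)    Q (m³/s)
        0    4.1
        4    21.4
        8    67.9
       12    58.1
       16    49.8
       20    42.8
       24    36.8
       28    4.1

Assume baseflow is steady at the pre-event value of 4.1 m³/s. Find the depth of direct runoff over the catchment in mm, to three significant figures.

Direct runoff: 0.0, 17.3, 63.8, 54.0, 45.7, 38.7, 32.7, 0.0 m³/s; ΣQ_DR = 252.2 m³/s.
V = ΣQ_DR · Δt = 252.2 × 14400 s = 3.632 × 10^6 m³.
Over A = 265 km², depth = V / A = 13.7 mm.

d ≈ 13.7 mm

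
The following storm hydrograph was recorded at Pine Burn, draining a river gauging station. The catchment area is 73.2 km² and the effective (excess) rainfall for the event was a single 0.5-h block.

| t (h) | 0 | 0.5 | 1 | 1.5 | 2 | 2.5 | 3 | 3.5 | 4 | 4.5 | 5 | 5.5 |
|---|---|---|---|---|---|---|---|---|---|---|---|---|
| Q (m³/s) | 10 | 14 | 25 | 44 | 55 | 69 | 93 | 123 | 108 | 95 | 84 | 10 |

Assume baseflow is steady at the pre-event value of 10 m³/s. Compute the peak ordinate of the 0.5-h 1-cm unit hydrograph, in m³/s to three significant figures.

Direct runoff: 0.0, 4.0, 15.0, 34.0, 45.0, 59.0, 83.0, 113.0, 98.0, 85.0, 74.0, 0.0 m³/s; ΣQ_DR = 610.0 m³/s, peak = 113.0 m³/s.
Runoff depth d = ΣQ_DR·Δt / A = 610.0 × 1800 / (73.2 km²) = 15.00 mm.
The 1-cm UH is the DRH scaled by (10 mm)/d, so U_p = 113.0 × 10/15.00 = 75.3 m³/s.

U_p ≈ 75.3 m³/s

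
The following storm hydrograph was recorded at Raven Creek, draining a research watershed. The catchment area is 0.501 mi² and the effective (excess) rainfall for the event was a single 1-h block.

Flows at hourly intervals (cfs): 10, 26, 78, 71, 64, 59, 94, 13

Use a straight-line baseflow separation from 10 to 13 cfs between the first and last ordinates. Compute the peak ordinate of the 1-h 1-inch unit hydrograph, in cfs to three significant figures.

U_p ≈ 81.5 cfs

Direct runoff: 0.00, 15.57, 67.14, 59.71, 52.29, 46.86, 81.43, 0.00 cfs; ΣQ_DR = 323.0 cfs, peak = 81.43 cfs.
Runoff depth d = ΣQ_DR·Δt / A = 323.0 × 3600 / (0.501 mi²) = 0.9990 in.
The 1-inch UH is the DRH scaled by (1 in)/d, so U_p = 81.43 × 1/0.9990 = 81.5 cfs.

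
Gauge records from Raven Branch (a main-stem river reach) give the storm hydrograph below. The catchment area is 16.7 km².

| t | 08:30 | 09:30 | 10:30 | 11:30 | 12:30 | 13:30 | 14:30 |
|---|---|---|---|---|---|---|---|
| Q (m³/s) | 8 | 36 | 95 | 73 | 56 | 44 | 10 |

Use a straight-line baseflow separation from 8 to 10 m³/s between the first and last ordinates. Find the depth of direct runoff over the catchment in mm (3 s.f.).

d ≈ 55.8 mm

Direct runoff: 0.00, 27.67, 86.33, 64.00, 46.67, 34.33, 0.00 m³/s; ΣQ_DR = 259.0 m³/s.
V = ΣQ_DR · Δt = 259.0 × 3600 s = 9.324 × 10^5 m³.
Over A = 16.7 km², depth = V / A = 55.8 mm.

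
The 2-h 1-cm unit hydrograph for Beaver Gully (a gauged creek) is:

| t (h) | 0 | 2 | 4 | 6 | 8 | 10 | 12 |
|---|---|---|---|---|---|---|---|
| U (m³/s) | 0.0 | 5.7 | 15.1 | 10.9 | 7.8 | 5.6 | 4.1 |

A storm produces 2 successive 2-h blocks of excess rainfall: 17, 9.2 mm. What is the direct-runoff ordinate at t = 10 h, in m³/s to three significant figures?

Q ≈ 16.7 m³/s

By discrete convolution, Q_j = Σ (P_i / 10 mm) · U_{j−i}.
At t = 10 h (j=5): Q = (17/10)·5.6 + (9.2/10)·7.8 = 16.7 m³/s.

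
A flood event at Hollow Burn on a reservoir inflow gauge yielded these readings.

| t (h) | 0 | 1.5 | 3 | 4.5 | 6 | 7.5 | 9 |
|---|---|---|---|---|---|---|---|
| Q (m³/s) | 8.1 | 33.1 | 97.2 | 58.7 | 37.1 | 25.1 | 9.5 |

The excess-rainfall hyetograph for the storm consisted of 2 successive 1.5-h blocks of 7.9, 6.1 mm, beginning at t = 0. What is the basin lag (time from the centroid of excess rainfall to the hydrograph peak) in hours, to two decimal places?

t_L ≈ 1.60 h

Centroid of excess rainfall: t_c = Σ P_i·t̄_i / ΣP_i = 1.4036 h (block centres at 0.75, 2.25 h).
Hydrograph peak occurs at t = 3 h, so basin lag t_L = 3 − 1.4036 = 1.60 h.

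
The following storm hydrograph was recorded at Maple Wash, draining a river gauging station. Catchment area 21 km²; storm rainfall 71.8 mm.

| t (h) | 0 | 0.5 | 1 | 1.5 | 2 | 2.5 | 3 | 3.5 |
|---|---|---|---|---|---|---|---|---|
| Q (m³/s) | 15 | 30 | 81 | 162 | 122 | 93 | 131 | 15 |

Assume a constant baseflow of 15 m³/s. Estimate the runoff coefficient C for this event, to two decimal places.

ΣQ_DR = 529.0 m³/s; V = ΣQ_DR·Δt = 9.522 × 10^5 m³.
Runoff depth d = V / A = 45.34 mm.
C = d / P = 45.34 / 71.8 = 0.63.

C ≈ 0.63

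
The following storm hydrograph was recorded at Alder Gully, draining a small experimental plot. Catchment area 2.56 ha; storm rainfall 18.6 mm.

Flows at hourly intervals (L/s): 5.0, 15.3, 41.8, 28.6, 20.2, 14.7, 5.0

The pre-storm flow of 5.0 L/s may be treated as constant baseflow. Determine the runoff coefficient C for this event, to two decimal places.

ΣQ_DR = 95.60 L/s; V = ΣQ_DR·Δt = 3.442 × 10^5 L.
Runoff depth d = V / A = 13.44 mm.
C = d / P = 13.44 / 18.6 = 0.72.

C ≈ 0.72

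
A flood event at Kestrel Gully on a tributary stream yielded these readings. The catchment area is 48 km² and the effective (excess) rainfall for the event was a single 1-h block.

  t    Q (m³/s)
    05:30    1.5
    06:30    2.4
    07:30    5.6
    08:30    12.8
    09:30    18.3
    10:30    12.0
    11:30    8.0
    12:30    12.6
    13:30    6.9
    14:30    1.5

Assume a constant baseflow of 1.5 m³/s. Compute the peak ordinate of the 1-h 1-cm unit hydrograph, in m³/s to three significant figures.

U_p ≈ 33.6 m³/s

Direct runoff: 0.0, 0.9, 4.1, 11.3, 16.8, 10.5, 6.5, 11.1, 5.4, 0.0 m³/s; ΣQ_DR = 66.60 m³/s, peak = 16.8 m³/s.
Runoff depth d = ΣQ_DR·Δt / A = 66.60 × 3600 / (48 km²) = 4.995 mm.
The 1-cm UH is the DRH scaled by (10 mm)/d, so U_p = 16.8 × 10/4.995 = 33.6 m³/s.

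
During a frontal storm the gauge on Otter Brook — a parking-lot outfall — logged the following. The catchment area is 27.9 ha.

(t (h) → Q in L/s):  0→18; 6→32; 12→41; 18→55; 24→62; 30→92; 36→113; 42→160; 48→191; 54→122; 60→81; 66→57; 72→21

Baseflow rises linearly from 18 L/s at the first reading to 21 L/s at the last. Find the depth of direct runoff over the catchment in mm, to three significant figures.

Direct runoff: 0.00, 13.75, 22.50, 36.25, 43.00, 72.75, 93.50, 140.25, 171.00, 101.75, 60.50, 36.25, 0.00 L/s; ΣQ_DR = 791.5 L/s.
V = ΣQ_DR · Δt = 791.5 × 21600 s = 1.710 × 10^7 L.
Over A = 27.9 ha, depth = V / A = 61.3 mm.

d ≈ 61.3 mm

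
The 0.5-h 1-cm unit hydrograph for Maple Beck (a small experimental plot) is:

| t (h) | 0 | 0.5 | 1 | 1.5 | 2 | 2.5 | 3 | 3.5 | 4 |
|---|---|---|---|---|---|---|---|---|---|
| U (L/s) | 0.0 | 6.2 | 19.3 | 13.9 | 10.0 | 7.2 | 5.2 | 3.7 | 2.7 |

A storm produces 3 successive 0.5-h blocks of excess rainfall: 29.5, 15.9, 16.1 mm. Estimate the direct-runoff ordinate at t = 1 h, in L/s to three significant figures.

Q ≈ 66.8 L/s

By discrete convolution, Q_j = Σ (P_i / 10 mm) · U_{j−i}.
At t = 1 h (j=2): Q = (29.5/10)·19.3 + (15.9/10)·6.2 + (16.1/10)·0.0 = 66.8 L/s.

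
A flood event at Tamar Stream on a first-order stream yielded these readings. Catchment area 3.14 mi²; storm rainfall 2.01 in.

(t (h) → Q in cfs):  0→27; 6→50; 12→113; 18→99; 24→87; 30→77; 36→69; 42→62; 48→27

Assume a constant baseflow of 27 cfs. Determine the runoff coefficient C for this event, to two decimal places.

C ≈ 0.54

ΣQ_DR = 368.0 cfs; V = ΣQ_DR·Δt = 7.949 × 10^6 ft³.
Runoff depth d = V / A = 1.090 in.
C = d / P = 1.090 / 2.01 = 0.54.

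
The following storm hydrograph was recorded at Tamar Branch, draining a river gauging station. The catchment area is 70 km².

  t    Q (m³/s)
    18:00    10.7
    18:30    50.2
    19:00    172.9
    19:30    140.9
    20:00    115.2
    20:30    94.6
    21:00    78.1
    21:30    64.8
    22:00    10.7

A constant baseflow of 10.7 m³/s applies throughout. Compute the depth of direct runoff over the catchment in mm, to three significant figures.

Direct runoff: 0.0, 39.5, 162.2, 130.2, 104.5, 83.9, 67.4, 54.1, 0.0 m³/s; ΣQ_DR = 641.8 m³/s.
V = ΣQ_DR · Δt = 641.8 × 1800 s = 1.155 × 10^6 m³.
Over A = 70 km², depth = V / A = 16.5 mm.

d ≈ 16.5 mm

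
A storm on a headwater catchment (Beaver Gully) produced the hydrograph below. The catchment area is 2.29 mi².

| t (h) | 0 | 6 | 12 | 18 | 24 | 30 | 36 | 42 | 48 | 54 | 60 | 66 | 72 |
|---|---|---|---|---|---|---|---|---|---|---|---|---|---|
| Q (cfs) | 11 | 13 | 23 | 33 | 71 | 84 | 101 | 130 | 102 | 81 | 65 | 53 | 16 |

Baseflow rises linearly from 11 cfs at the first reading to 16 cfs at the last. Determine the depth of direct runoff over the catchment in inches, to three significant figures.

d ≈ 2.47 in

Direct runoff: 0.00, 1.58, 11.17, 20.75, 58.33, 70.92, 87.50, 116.08, 87.67, 66.25, 49.83, 37.42, 0.00 cfs; ΣQ_DR = 607.5 cfs.
V = ΣQ_DR · Δt = 607.5 × 21600 s = 1.312 × 10^7 ft³.
Over A = 2.29 mi², depth = V / A = 2.47 in.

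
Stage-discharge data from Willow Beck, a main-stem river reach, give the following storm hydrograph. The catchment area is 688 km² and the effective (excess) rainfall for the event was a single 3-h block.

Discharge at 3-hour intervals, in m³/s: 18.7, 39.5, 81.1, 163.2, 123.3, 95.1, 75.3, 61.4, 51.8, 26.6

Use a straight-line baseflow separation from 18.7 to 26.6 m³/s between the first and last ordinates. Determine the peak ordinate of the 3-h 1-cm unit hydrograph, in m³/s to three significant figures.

U_p ≈ 177 m³/s

Direct runoff: 0.00, 19.92, 60.64, 141.87, 101.09, 72.01, 51.33, 36.56, 26.08, 0.00 m³/s; ΣQ_DR = 509.5 m³/s, peak = 141.87 m³/s.
Runoff depth d = ΣQ_DR·Δt / A = 509.5 × 10800 / (688 km²) = 7.998 mm.
The 1-cm UH is the DRH scaled by (10 mm)/d, so U_p = 141.87 × 10/7.998 = 177 m³/s.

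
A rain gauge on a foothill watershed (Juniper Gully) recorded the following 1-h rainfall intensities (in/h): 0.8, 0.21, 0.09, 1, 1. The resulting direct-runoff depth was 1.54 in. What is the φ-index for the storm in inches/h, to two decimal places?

φ ≈ 0.42 in/h

Only the 3 blocks with intensity above φ contribute runoff: 0.8, 1, 1 in/h.
Σ(I−φ)·Δt = d  ⇒  (0.8+1+1 − 3φ)·1 = 1.54
φ = (2.800 − 1.54/1) / 3 = 0.42 in/h.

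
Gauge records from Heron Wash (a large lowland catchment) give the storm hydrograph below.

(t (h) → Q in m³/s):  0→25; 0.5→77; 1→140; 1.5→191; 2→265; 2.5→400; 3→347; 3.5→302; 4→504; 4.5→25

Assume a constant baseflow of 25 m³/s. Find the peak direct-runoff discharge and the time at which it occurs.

Subtracting baseflow gives direct-runoff ordinates: 0.0, 52.0, 115.0, 166.0, 240.0, 375.0, 322.0, 277.0, 479.0, 0.0 m³/s.
The maximum is 479.0 m³/s, occurring at the reading for t = 4 h.

Q_p = 479.0 m³/s at t = 4 h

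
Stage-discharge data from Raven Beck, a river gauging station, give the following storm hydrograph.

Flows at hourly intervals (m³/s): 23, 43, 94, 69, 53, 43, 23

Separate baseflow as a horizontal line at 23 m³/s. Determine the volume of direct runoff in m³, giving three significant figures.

Direct-runoff ordinates (Q − Q_b): 0.0, 20.0, 71.0, 46.0, 30.0, 20.0, 0.0 m³/s.
ΣQ_DR = 187.0 m³/s.
With Δt = 1 h = 3600 s, V = ΣQ_DR · Δt = 187.0 × 3600 = 6.73 × 10^5 m³.

V ≈ 6.73 × 10^5 m³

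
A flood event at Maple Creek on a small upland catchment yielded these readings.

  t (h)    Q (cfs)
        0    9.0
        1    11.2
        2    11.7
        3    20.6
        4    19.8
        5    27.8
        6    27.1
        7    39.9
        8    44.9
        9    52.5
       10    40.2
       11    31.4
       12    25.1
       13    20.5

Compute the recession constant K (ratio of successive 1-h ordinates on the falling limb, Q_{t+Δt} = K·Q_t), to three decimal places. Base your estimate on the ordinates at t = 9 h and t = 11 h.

K ≈ 0.773

Using the recession-limb readings at t = 9 h and t = 11 h: Q falls from 52.5 to 31.4 cfs over 2 intervals.
K = (Q₂/Q₁)^(1/2) = (31.4/52.5)^(1/2) = 0.773.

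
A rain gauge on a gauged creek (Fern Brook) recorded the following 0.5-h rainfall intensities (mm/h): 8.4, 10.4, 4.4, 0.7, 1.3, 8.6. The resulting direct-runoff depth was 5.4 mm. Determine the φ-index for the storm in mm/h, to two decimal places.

Only the 3 blocks with intensity above φ contribute runoff: 8.4, 10.4, 8.6 mm/h.
Σ(I−φ)·Δt = d  ⇒  (8.4+10.4+8.6 − 3φ)·0.5 = 5.4
φ = (27.40 − 5.4/0.5) / 3 = 5.53 mm/h.

φ ≈ 5.53 mm/h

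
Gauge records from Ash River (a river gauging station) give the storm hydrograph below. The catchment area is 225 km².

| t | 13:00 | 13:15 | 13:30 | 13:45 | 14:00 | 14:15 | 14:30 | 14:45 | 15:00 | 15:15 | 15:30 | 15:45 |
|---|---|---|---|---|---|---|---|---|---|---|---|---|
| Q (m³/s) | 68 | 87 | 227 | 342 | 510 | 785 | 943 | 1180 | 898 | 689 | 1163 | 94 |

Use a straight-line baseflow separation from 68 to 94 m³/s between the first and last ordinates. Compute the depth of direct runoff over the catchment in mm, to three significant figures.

Direct runoff: 0.00, 16.64, 154.27, 266.91, 432.55, 705.18, 860.82, 1095.45, 811.09, 599.73, 1071.36, 0.00 m³/s; ΣQ_DR = 6014 m³/s.
V = ΣQ_DR · Δt = 6014 × 900 s = 5.413 × 10^6 m³.
Over A = 225 km², depth = V / A = 24.1 mm.

d ≈ 24.1 mm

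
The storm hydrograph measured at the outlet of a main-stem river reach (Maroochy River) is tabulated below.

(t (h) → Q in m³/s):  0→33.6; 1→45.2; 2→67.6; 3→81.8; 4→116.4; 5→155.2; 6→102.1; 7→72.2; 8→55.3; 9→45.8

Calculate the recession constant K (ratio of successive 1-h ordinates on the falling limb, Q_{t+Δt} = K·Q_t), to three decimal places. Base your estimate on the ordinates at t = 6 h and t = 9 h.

K ≈ 0.766

Using the recession-limb readings at t = 6 h and t = 9 h: Q falls from 102.1 to 45.8 m³/s over 3 intervals.
K = (Q₂/Q₁)^(1/3) = (45.8/102.1)^(1/3) = 0.766.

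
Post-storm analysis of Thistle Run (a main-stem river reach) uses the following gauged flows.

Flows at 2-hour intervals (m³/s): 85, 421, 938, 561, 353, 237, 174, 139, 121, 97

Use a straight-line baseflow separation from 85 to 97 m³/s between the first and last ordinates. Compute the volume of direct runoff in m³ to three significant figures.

V ≈ 1.60 × 10^7 m³

Direct-runoff ordinates (Q − Q_b): 0.00, 334.67, 850.33, 472.00, 262.67, 145.33, 81.00, 44.67, 25.33, 0.00 m³/s.
ΣQ_DR = 2216 m³/s.
With Δt = 2 h = 7200 s, V = ΣQ_DR · Δt = 2216 × 7200 = 1.60 × 10^7 m³.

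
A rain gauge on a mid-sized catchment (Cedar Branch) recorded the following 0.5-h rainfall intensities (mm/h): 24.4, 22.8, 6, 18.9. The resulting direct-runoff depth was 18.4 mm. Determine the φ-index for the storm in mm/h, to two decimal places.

Only the 3 blocks with intensity above φ contribute runoff: 24.4, 22.8, 18.9 mm/h.
Σ(I−φ)·Δt = d  ⇒  (24.4+22.8+18.9 − 3φ)·0.5 = 18.4
φ = (66.10 − 18.4/0.5) / 3 = 9.77 mm/h.

φ ≈ 9.77 mm/h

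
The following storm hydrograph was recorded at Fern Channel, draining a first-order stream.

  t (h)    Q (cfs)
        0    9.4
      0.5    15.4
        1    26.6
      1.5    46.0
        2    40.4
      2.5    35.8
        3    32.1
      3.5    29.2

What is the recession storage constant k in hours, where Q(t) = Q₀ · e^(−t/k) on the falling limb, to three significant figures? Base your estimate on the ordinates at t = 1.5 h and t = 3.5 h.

k ≈ 4.40 h

On the falling limb, Q drops from 46.0 to 29.2 cfs between t = 1.5 h and t = 3.5 h (Δt = 2 h).
k = −Δt / ln(Q₂/Q₁) = −2 / ln(29.2/46.0) = 4.40 h.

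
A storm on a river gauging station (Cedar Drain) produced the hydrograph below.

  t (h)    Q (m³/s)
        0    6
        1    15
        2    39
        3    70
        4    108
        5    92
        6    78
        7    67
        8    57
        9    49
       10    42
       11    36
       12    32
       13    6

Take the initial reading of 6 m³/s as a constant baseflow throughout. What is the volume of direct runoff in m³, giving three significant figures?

Direct-runoff ordinates (Q − Q_b): 0.0, 9.0, 33.0, 64.0, 102.0, 86.0, 72.0, 61.0, 51.0, 43.0, 36.0, 30.0, 26.0, 0.0 m³/s.
ΣQ_DR = 613.0 m³/s.
With Δt = 1 h = 3600 s, V = ΣQ_DR · Δt = 613.0 × 3600 = 2.21 × 10^6 m³.

V ≈ 2.21 × 10^6 m³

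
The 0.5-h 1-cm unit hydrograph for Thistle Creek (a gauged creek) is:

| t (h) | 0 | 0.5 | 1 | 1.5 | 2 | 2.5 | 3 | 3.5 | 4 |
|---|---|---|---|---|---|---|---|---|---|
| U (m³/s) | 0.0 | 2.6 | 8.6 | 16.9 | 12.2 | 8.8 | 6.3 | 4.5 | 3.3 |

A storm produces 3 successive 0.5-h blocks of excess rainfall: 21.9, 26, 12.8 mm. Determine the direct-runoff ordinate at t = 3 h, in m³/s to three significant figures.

By discrete convolution, Q_j = Σ (P_i / 10 mm) · U_{j−i}.
At t = 3 h (j=6): Q = (21.9/10)·6.3 + (26/10)·8.8 + (12.8/10)·12.2 = 52.3 m³/s.

Q ≈ 52.3 m³/s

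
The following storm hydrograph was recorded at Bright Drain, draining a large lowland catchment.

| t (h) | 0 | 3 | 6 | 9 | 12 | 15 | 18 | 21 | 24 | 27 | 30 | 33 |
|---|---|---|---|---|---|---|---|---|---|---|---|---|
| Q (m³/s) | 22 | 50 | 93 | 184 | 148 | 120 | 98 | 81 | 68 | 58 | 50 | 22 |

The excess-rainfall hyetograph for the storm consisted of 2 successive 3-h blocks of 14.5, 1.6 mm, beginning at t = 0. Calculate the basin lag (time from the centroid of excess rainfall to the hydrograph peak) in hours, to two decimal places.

Centroid of excess rainfall: t_c = Σ P_i·t̄_i / ΣP_i = 1.7981 h (block centres at 1.5, 4.5 h).
Hydrograph peak occurs at t = 9 h, so basin lag t_L = 9 − 1.7981 = 7.20 h.

t_L ≈ 7.20 h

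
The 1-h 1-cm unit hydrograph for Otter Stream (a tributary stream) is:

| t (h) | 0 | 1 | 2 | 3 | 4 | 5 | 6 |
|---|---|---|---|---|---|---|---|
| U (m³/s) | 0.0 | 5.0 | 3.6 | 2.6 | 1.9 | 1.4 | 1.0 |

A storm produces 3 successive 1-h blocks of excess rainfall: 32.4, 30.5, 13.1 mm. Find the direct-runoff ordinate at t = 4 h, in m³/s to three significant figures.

By discrete convolution, Q_j = Σ (P_i / 10 mm) · U_{j−i}.
At t = 4 h (j=4): Q = (32.4/10)·1.9 + (30.5/10)·2.6 + (13.1/10)·3.6 = 18.8 m³/s.

Q ≈ 18.8 m³/s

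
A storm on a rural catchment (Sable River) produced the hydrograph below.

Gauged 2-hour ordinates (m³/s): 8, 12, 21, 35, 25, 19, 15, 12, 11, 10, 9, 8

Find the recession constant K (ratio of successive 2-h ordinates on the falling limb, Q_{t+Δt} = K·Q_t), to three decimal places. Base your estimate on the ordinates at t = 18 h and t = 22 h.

K ≈ 0.894

Using the recession-limb readings at t = 18 h and t = 22 h: Q falls from 10 to 8 m³/s over 2 intervals.
K = (Q₂/Q₁)^(1/2) = (8/10)^(1/2) = 0.894.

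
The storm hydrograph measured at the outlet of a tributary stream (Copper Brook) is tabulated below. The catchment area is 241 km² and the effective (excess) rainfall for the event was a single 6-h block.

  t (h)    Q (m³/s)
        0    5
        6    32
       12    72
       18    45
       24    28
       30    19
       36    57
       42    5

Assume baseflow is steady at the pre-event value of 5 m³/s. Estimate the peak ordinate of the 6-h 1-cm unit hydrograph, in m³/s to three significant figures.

Direct runoff: 0.0, 27.0, 67.0, 40.0, 23.0, 14.0, 52.0, 0.0 m³/s; ΣQ_DR = 223.0 m³/s, peak = 67.0 m³/s.
Runoff depth d = ΣQ_DR·Δt / A = 223.0 × 21600 / (241 km²) = 19.99 mm.
The 1-cm UH is the DRH scaled by (10 mm)/d, so U_p = 67.0 × 10/19.99 = 33.5 m³/s.

U_p ≈ 33.5 m³/s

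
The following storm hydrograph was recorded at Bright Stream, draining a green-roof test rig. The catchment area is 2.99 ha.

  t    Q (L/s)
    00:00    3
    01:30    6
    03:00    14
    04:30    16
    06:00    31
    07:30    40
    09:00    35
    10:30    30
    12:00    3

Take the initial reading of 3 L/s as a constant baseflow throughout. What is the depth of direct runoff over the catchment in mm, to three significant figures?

d ≈ 27.3 mm

Direct runoff: 0.0, 3.0, 11.0, 13.0, 28.0, 37.0, 32.0, 27.0, 0.0 L/s; ΣQ_DR = 151.0 L/s.
V = ΣQ_DR · Δt = 151.0 × 5400 s = 8.154 × 10^5 L.
Over A = 2.99 ha, depth = V / A = 27.3 mm.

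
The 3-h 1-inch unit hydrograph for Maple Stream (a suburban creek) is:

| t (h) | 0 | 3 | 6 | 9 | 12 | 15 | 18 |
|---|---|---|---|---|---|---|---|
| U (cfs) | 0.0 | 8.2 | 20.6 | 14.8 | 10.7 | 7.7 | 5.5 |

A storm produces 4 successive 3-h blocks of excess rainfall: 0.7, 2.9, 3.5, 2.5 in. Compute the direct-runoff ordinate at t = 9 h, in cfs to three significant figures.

By discrete convolution, Q_j = Σ (P_i / 1 in) · U_{j−i}.
At t = 9 h (j=3): Q = (0.7/1)·14.8 + (2.9/1)·20.6 + (3.5/1)·8.2 + (2.5/1)·0.0 = 98.8 cfs.

Q ≈ 98.8 cfs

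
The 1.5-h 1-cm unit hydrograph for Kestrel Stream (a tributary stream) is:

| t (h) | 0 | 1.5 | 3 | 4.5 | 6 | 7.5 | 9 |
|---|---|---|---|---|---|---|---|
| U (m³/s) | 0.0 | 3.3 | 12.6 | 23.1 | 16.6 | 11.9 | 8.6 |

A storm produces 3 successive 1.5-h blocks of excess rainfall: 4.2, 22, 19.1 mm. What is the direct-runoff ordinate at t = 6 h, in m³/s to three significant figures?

Q ≈ 81.9 m³/s

By discrete convolution, Q_j = Σ (P_i / 10 mm) · U_{j−i}.
At t = 6 h (j=4): Q = (4.2/10)·16.6 + (22/10)·23.1 + (19.1/10)·12.6 = 81.9 m³/s.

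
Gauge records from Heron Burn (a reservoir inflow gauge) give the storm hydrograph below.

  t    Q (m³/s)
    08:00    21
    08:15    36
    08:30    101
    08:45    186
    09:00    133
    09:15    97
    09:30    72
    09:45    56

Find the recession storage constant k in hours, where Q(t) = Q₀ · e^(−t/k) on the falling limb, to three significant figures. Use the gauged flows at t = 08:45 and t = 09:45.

k ≈ 0.833 h

On the falling limb, Q drops from 186 to 56 m³/s between t = 08:45 and t = 09:45 (Δt = 1 h).
k = −Δt / ln(Q₂/Q₁) = −1 / ln(56/186) = 0.833 h.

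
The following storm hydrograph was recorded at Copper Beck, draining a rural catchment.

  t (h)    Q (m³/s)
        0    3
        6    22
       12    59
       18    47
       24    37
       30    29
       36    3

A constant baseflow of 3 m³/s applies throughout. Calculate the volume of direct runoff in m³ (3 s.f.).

V ≈ 3.87 × 10^6 m³

Direct-runoff ordinates (Q − Q_b): 0.0, 19.0, 56.0, 44.0, 34.0, 26.0, 0.0 m³/s.
ΣQ_DR = 179.0 m³/s.
With Δt = 6 h = 21600 s, V = ΣQ_DR · Δt = 179.0 × 21600 = 3.87 × 10^6 m³.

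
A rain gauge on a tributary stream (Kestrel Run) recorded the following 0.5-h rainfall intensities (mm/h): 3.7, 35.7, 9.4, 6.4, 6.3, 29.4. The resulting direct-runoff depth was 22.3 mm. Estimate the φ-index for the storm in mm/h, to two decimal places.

φ ≈ 10.25 mm/h

Only the 2 blocks with intensity above φ contribute runoff: 35.7, 29.4 mm/h.
Σ(I−φ)·Δt = d  ⇒  (35.7+29.4 − 2φ)·0.5 = 22.3
φ = (65.10 − 22.3/0.5) / 2 = 10.25 mm/h.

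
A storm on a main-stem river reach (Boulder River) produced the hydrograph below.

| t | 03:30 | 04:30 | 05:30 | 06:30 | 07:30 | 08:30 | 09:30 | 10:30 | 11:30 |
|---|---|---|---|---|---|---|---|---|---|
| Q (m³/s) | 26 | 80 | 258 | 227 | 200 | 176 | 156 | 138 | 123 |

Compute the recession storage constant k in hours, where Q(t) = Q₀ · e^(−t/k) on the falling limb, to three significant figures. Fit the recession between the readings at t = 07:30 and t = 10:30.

On the falling limb, Q drops from 200 to 138 m³/s between t = 07:30 and t = 10:30 (Δt = 3 h).
k = −Δt / ln(Q₂/Q₁) = −3 / ln(138/200) = 8.08 h.

k ≈ 8.08 h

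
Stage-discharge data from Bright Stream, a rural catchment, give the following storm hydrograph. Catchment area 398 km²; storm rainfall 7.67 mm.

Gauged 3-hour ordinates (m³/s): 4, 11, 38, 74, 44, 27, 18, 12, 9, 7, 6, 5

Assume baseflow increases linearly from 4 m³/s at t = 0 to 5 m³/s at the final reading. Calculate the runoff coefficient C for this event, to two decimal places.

ΣQ_DR = 201.0 m³/s; V = ΣQ_DR·Δt = 2.171 × 10^6 m³.
Runoff depth d = V / A = 5.454 mm.
C = d / P = 5.454 / 7.67 = 0.71.

C ≈ 0.71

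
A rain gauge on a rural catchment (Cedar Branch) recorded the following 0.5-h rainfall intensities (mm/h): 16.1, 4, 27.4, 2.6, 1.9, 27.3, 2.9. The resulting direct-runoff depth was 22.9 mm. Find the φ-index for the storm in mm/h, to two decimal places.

Only the 3 blocks with intensity above φ contribute runoff: 16.1, 27.4, 27.3 mm/h.
Σ(I−φ)·Δt = d  ⇒  (16.1+27.4+27.3 − 3φ)·0.5 = 22.9
φ = (70.80 − 22.9/0.5) / 3 = 8.33 mm/h.

φ ≈ 8.33 mm/h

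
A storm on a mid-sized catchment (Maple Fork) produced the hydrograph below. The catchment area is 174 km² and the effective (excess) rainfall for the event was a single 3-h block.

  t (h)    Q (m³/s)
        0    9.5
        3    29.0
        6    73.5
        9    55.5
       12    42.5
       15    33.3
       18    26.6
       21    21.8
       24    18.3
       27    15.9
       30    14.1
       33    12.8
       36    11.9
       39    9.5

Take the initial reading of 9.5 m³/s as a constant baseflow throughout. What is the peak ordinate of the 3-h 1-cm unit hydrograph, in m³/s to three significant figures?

U_p ≈ 42.7 m³/s

Direct runoff: 0.0, 19.5, 64.0, 46.0, 33.0, 23.8, 17.1, 12.3, 8.8, 6.4, 4.6, 3.3, 2.4, 0.0 m³/s; ΣQ_DR = 241.2 m³/s, peak = 64.0 m³/s.
Runoff depth d = ΣQ_DR·Δt / A = 241.2 × 10800 / (174 km²) = 14.97 mm.
The 1-cm UH is the DRH scaled by (10 mm)/d, so U_p = 64.0 × 10/14.97 = 42.7 m³/s.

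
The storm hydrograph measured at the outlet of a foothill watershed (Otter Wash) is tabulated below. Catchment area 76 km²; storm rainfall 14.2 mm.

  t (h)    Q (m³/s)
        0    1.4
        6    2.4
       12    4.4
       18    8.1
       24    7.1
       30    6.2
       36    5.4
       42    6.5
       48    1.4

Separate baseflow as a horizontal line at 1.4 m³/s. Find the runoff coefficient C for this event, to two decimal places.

ΣQ_DR = 30.30 m³/s; V = ΣQ_DR·Δt = 6.545 × 10^5 m³.
Runoff depth d = V / A = 8.612 mm.
C = d / P = 8.612 / 14.2 = 0.61.

C ≈ 0.61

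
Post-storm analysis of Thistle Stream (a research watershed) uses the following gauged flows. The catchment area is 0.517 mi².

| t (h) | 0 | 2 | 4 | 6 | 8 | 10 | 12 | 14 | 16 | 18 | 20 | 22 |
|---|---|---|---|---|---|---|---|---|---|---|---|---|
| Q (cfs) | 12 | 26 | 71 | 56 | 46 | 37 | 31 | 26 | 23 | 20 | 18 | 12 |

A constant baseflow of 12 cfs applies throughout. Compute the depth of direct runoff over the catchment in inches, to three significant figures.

Direct runoff: 0.0, 14.0, 59.0, 44.0, 34.0, 25.0, 19.0, 14.0, 11.0, 8.0, 6.0, 0.0 cfs; ΣQ_DR = 234.0 cfs.
V = ΣQ_DR · Δt = 234.0 × 7200 s = 1.685 × 10^6 ft³.
Over A = 0.517 mi², depth = V / A = 1.40 in.

d ≈ 1.40 in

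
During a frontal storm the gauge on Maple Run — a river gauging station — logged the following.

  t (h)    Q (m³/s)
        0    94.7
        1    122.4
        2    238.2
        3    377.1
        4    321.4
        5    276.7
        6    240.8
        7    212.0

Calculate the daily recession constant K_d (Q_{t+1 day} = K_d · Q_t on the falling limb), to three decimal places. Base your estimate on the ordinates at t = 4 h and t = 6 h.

K_d ≈ 0.031

Between t = 4 h and t = 6 h the flow falls from 321.4 to 240.8 m³/s over 2×1 h = 2 h.
Per-interval ratio K = (240.8/321.4)^(1/2) = 0.8656; K_d = K^(24/1) = 0.031.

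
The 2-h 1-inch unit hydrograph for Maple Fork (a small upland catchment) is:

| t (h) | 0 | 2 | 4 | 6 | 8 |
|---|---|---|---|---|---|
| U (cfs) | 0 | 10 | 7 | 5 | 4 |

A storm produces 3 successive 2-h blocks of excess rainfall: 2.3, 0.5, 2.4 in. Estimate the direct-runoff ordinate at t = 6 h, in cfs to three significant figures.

By discrete convolution, Q_j = Σ (P_i / 1 in) · U_{j−i}.
At t = 6 h (j=3): Q = (2.3/1)·5 + (0.5/1)·7 + (2.4/1)·10 = 39.0 cfs.

Q ≈ 39.0 cfs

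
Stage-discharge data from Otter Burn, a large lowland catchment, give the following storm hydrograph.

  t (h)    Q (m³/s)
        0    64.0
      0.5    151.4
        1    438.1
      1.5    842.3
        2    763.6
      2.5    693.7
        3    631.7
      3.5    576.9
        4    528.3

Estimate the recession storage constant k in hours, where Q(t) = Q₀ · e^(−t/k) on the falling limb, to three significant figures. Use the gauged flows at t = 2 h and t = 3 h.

k ≈ 5.27 h

On the falling limb, Q drops from 763.6 to 631.7 m³/s between t = 2 h and t = 3 h (Δt = 1 h).
k = −Δt / ln(Q₂/Q₁) = −1 / ln(631.7/763.6) = 5.27 h.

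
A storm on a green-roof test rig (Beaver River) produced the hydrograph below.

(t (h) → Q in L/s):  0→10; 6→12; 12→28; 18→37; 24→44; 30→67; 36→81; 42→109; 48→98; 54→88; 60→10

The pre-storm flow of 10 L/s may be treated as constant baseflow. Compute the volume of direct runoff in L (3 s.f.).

V ≈ 1.02 × 10^7 L

Direct-runoff ordinates (Q − Q_b): 0.0, 2.0, 18.0, 27.0, 34.0, 57.0, 71.0, 99.0, 88.0, 78.0, 0.0 L/s.
ΣQ_DR = 474.0 L/s.
With Δt = 6 h = 21600 s, V = ΣQ_DR · Δt = 474.0 × 21600 = 1.02 × 10^7 L.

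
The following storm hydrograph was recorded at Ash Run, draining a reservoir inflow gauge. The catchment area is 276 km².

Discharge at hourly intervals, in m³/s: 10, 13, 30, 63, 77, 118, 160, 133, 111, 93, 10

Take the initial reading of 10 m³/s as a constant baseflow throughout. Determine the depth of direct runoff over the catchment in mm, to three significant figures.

Direct runoff: 0.0, 3.0, 20.0, 53.0, 67.0, 108.0, 150.0, 123.0, 101.0, 83.0, 0.0 m³/s; ΣQ_DR = 708.0 m³/s.
V = ΣQ_DR · Δt = 708.0 × 3600 s = 2.549 × 10^6 m³.
Over A = 276 km², depth = V / A = 9.23 mm.

d ≈ 9.23 mm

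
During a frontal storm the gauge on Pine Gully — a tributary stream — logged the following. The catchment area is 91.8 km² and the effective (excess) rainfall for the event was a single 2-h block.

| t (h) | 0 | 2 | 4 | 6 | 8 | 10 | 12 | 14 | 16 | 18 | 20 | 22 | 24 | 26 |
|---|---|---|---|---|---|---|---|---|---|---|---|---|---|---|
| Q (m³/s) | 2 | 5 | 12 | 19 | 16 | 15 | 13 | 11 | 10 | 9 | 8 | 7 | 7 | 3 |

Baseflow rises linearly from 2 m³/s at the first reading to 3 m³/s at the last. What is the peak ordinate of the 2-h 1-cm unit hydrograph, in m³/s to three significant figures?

U_p ≈ 21.0 m³/s

Direct runoff: 0.00, 2.92, 9.85, 16.77, 13.69, 12.62, 10.54, 8.46, 7.38, 6.31, 5.23, 4.15, 4.08, 0.00 m³/s; ΣQ_DR = 102.0 m³/s, peak = 16.77 m³/s.
Runoff depth d = ΣQ_DR·Δt / A = 102.0 × 7200 / (91.8 km²) = 8.000 mm.
The 1-cm UH is the DRH scaled by (10 mm)/d, so U_p = 16.77 × 10/8.000 = 21.0 m³/s.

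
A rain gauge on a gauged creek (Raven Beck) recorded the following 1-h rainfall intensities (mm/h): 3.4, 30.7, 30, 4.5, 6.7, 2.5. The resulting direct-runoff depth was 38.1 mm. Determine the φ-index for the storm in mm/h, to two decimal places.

φ ≈ 11.30 mm/h

Only the 2 blocks with intensity above φ contribute runoff: 30.7, 30 mm/h.
Σ(I−φ)·Δt = d  ⇒  (30.7+30 − 2φ)·1 = 38.1
φ = (60.70 − 38.1/1) / 2 = 11.30 mm/h.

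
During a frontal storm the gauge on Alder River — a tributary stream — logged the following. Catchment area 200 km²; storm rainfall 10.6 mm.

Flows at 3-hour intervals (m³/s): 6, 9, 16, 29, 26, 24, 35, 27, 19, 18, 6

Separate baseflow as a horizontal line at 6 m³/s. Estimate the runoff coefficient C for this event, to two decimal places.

ΣQ_DR = 149.0 m³/s; V = ΣQ_DR·Δt = 1.609 × 10^6 m³.
Runoff depth d = V / A = 8.046 mm.
C = d / P = 8.046 / 10.6 = 0.76.

C ≈ 0.76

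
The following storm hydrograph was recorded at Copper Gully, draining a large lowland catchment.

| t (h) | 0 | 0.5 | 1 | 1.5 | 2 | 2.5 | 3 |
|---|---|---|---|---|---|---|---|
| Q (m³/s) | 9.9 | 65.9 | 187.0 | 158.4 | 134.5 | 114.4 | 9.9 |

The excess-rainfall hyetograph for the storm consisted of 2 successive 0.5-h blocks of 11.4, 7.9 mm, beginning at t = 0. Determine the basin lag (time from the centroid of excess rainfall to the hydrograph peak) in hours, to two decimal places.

t_L ≈ 0.55 h

Centroid of excess rainfall: t_c = Σ P_i·t̄_i / ΣP_i = 0.4547 h (block centres at 0.25, 0.75 h).
Hydrograph peak occurs at t = 1 h, so basin lag t_L = 1 − 0.4547 = 0.55 h.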